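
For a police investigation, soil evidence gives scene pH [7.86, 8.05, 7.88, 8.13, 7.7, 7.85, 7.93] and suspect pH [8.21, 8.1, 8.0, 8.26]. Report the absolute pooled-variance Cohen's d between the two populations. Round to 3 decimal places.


Pooled-variance Cohen's d for soil pH comparison:
Scene mean = 55.4 / 7 = 7.914286
Suspect mean = 32.57 / 4 = 8.1425
Scene sample variance s_s^2 = 0.019895
Suspect sample variance s_c^2 = 0.013492
Pooled variance = ((n_s-1)*s_s^2 + (n_c-1)*s_c^2) / (n_s + n_c - 2) = 0.017761
Pooled SD = sqrt(0.017761) = 0.13327
Mean difference = -0.228214
|d| = |-0.228214| / 0.13327 = 1.712

1.712


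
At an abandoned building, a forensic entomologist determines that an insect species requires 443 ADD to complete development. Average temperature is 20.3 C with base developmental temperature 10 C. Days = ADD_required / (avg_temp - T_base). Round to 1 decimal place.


Insect development time:
Effective temperature = avg_temp - T_base = 20.3 - 10 = 10.3 C
Days = ADD / effective_temp = 443 / 10.3 = 43.0 days

43.0


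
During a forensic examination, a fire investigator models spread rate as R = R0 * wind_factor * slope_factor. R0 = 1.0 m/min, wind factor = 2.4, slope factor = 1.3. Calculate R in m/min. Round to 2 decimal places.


Fire spread rate calculation:
R = R0 * wind_factor * slope_factor
= 1.0 * 2.4 * 1.3
= 2.4 * 1.3
= 3.12 m/min

3.12


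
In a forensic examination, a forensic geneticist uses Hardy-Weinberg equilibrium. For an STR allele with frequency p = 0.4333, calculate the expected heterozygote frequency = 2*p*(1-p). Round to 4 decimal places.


Hardy-Weinberg heterozygote frequency:
q = 1 - p = 1 - 0.4333 = 0.5667
2pq = 2 * 0.4333 * 0.5667 = 0.4911

0.4911


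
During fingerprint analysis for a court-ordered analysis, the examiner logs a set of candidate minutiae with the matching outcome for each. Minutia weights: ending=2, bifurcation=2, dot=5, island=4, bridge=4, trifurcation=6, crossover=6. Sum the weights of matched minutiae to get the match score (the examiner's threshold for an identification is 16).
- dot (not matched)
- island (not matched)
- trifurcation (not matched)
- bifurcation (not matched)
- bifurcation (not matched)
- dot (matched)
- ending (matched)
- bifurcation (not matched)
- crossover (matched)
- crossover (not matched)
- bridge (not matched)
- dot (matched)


Weighted minutiae match score:
  dot: not matched, +0
  island: not matched, +0
  trifurcation: not matched, +0
  bifurcation: not matched, +0
  bifurcation: not matched, +0
  dot: matched, +5 (running total 5)
  ending: matched, +2 (running total 7)
  bifurcation: not matched, +0
  crossover: matched, +6 (running total 13)
  crossover: not matched, +0
  bridge: not matched, +0
  dot: matched, +5 (running total 18)
Total score = 18
Threshold = 16; verdict = identification

18


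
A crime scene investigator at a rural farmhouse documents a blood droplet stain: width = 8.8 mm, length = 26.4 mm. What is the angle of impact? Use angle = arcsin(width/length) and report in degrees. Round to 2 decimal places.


Blood spatter impact angle calculation:
width / length = 8.8 / 26.4 = 0.333333
angle = arcsin(0.333333)
angle = 19.47 degrees

19.47


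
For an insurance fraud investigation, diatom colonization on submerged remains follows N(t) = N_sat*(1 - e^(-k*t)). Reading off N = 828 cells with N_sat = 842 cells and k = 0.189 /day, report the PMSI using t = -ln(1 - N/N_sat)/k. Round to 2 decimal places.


PMSI from diatom colonization curve:
N / N_sat = 828 / 842 = 0.983373
1 - N/N_sat = 0.016627
ln(1 - N/N_sat) = -4.096727
t = -ln(1 - N/N_sat) / k = -(-4.096727) / 0.189 = 21.68 days

21.68


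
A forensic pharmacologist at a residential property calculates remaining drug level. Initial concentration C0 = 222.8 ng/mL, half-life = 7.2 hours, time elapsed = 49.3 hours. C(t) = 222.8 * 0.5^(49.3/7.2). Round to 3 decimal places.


Drug concentration decay:
Number of half-lives = t / t_half = 49.3 / 7.2 = 6.847222
Decay factor = 0.5^6.847222 = 0.00868522
C(t) = 222.8 * 0.00868522 = 1.935 ng/mL

1.935


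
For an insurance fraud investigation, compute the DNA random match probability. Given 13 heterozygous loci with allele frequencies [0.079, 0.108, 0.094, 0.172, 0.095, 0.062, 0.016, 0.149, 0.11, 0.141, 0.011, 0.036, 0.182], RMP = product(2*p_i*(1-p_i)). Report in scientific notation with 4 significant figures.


Computing RMP for 13 loci:
Locus 1: 2 * 0.079 * 0.921 = 0.145518
Locus 2: 2 * 0.108 * 0.892 = 0.192672
Locus 3: 2 * 0.094 * 0.906 = 0.170328
Locus 4: 2 * 0.172 * 0.828 = 0.284832
Locus 5: 2 * 0.095 * 0.905 = 0.17195
Locus 6: 2 * 0.062 * 0.938 = 0.116312
Locus 7: 2 * 0.016 * 0.984 = 0.031488
Locus 8: 2 * 0.149 * 0.851 = 0.253598
Locus 9: 2 * 0.11 * 0.89 = 0.1958
Locus 10: 2 * 0.141 * 0.859 = 0.242238
Locus 11: 2 * 0.011 * 0.989 = 0.021758
Locus 12: 2 * 0.036 * 0.964 = 0.069408
Locus 13: 2 * 0.182 * 0.818 = 0.297752
RMP = 4.633e-12

4.633e-12


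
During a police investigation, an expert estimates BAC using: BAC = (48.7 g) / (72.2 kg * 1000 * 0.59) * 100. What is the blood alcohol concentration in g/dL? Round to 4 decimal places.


Applying the Widmark formula:
BAC = (dose_g / (body_wt * 1000 * r)) * 100
Denominator = 72.2 * 1000 * 0.59 = 42598
BAC = (48.7 / 42598) * 100
BAC = 0.1143 g/dL

0.1143


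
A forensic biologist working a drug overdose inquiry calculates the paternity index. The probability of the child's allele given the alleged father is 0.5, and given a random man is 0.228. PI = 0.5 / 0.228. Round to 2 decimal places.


Paternity Index calculation:
PI = P(allele|father) / P(allele|random)
PI = 0.5 / 0.228
PI = 2.19

2.19


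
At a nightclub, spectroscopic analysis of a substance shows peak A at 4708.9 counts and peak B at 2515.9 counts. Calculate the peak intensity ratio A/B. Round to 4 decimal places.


Spectral peak ratio:
Peak A = 4708.9 counts
Peak B = 2515.9 counts
Ratio = 4708.9 / 2515.9 = 1.8717

1.8717


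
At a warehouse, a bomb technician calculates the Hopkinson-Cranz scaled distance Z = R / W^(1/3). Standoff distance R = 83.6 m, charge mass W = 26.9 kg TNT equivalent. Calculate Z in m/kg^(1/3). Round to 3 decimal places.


Scaled distance calculation:
W^(1/3) = 26.9^(1/3) = 2.996292
Z = R / W^(1/3) = 83.6 / 2.996292
Z = 27.901 m/kg^(1/3)

27.901


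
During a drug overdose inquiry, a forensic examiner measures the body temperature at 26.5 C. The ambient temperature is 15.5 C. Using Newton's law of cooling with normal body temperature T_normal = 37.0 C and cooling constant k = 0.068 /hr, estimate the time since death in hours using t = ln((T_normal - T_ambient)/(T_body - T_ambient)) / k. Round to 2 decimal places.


Using Newton's law of cooling:
t = ln((T_normal - T_ambient) / (T_body - T_ambient)) / k
T_normal - T_ambient = 21.5
T_body - T_ambient = 11.0
Ratio = 1.954545
ln(ratio) = 0.670157
t = 0.670157 / 0.068 = 9.86 hours

9.86


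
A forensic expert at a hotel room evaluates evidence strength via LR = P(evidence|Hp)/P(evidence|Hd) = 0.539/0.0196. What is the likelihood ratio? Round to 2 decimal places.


Likelihood ratio calculation:
LR = P(E|Hp) / P(E|Hd)
LR = 0.539 / 0.0196
LR = 27.50

27.50


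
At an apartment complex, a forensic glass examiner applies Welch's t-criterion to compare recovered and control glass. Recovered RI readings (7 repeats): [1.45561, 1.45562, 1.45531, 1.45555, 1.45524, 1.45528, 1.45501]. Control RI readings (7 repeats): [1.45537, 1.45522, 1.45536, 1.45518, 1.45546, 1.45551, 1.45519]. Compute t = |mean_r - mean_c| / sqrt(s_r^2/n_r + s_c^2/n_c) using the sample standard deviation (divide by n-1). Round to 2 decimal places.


Welch's t-criterion for glass RI comparison:
Recovered mean = sum / n_r = 10.18762 / 7 = 1.4553743
Control mean = sum / n_c = 10.18729 / 7 = 1.4553271
Recovered sample variance s_r^2 = 5.17619e-08
Control sample variance s_c^2 = 1.76571e-08
Welch SE (unpooled) = sqrt(s_r^2/n_r + s_c^2/n_c) = sqrt(7.39456e-09 + 2.52245e-09) = sqrt(9.91701e-09) = 9.95842e-05
|mean_r - mean_c| = 4.71429e-05
t = 4.71429e-05 / 9.95842e-05 = 0.47

0.47


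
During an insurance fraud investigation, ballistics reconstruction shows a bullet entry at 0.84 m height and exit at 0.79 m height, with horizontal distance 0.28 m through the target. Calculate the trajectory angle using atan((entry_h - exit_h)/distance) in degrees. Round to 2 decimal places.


Bullet trajectory angle:
Height difference = 0.84 - 0.79 = 0.05 m
angle = atan(0.05 / 0.28)
angle = atan(0.178571)
angle = 10.12 degrees

10.12


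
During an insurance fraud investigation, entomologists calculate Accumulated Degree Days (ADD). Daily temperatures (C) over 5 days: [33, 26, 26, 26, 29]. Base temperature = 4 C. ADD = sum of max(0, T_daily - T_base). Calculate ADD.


Computing ADD day by day:
Day 1: max(0, 33 - 4) = 29
Day 2: max(0, 26 - 4) = 22
Day 3: max(0, 26 - 4) = 22
Day 4: max(0, 26 - 4) = 22
Day 5: max(0, 29 - 4) = 25
Total ADD = 120

120


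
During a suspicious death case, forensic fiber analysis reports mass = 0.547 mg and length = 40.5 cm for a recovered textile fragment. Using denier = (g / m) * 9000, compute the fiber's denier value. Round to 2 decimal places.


Denier calculation:
Mass in grams = 0.547 mg / 1000 = 0.000547 g
Length in meters = 40.5 cm / 100 = 0.405 m
Linear density = mass / length = 0.000547 / 0.405 = 0.00135062 g/m
Denier = (g/m) * 9000 = 0.00135062 * 9000 = 12.16

12.16


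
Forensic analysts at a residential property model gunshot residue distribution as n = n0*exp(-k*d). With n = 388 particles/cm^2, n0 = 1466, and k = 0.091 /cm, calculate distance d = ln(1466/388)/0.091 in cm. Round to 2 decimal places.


GSR distance calculation:
n0/n = 1466 / 388 = 3.778351
ln(n0/n) = 1.329288
d = 1.329288 / 0.091 = 14.61 cm

14.61


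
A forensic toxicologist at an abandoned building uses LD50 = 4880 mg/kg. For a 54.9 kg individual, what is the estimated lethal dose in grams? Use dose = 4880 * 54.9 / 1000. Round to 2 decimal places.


Lethal dose calculation:
Lethal dose = LD50 * body_weight / 1000
= 4880 * 54.9 / 1000
= 267912 / 1000
= 267.91 g

267.91


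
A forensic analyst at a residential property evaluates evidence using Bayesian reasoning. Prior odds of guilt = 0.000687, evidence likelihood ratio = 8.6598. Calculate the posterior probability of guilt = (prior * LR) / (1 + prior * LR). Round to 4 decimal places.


Bayesian evidence evaluation:
Posterior odds = prior_odds * LR = 0.000687 * 8.6598 = 0.005949283
Posterior probability = posterior_odds / (1 + posterior_odds)
= 0.005949283 / (1 + 0.005949283)
= 0.005949283 / 1.005949283
= 0.0059

0.0059


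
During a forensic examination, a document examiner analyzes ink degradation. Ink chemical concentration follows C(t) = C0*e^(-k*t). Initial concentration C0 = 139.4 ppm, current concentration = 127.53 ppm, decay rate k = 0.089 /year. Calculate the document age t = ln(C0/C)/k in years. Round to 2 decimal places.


Document age estimation:
C0/C = 139.4 / 127.53 = 1.093076
ln(C0/C) = 0.088996
t = 0.088996 / 0.089 = 1.00 years

1.00


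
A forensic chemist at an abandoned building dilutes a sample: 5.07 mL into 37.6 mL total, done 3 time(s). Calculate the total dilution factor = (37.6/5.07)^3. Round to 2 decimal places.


Dilution factor calculation:
Single dilution = V_total / V_sample = 37.6 / 5.07 ≈ 7.416174
Number of dilutions = 3
Total DF = (37.6 / 5.07)^3 (full precision, rounded at the end) = 407.89

407.89


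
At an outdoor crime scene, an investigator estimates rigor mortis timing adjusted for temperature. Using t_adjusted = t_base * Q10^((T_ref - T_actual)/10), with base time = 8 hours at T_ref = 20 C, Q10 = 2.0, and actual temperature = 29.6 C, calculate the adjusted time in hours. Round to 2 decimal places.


Rigor mortis time adjustment:
Exponent = (T_ref - T_actual) / 10 = (20 - 29.6) / 10 = -0.96
Q10 factor = 2.0^-0.96 = 0.51406
t_adjusted = 8 * 0.51406 = 4.11 hours

4.11


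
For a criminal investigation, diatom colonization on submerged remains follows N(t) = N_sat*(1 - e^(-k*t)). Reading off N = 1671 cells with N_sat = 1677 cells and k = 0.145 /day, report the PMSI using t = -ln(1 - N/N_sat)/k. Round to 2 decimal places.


PMSI from diatom colonization curve:
N / N_sat = 1671 / 1677 = 0.996422
1 - N/N_sat = 0.003578
ln(1 - N/N_sat) = -5.632951
t = -ln(1 - N/N_sat) / k = -(-5.632951) / 0.145 = 38.85 days

38.85


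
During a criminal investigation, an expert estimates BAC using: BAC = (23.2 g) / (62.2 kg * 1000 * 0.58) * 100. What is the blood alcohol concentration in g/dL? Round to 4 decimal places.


Applying the Widmark formula:
BAC = (dose_g / (body_wt * 1000 * r)) * 100
Denominator = 62.2 * 1000 * 0.58 = 36076
BAC = (23.2 / 36076) * 100
BAC = 0.0643 g/dL

0.0643


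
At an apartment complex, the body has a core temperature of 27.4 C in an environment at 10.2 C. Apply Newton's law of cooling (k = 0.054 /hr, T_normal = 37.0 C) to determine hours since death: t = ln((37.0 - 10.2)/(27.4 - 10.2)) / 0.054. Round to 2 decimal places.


Using Newton's law of cooling:
t = ln((T_normal - T_ambient) / (T_body - T_ambient)) / k
T_normal - T_ambient = 26.8
T_body - T_ambient = 17.2
Ratio = 1.55814
ln(ratio) = 0.443493
t = 0.443493 / 0.054 = 8.21 hours

8.21


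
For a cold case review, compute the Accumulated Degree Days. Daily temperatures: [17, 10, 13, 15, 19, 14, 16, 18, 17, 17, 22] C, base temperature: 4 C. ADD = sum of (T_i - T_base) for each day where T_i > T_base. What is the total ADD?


Computing ADD day by day:
Day 1: max(0, 17 - 4) = 13
Day 2: max(0, 10 - 4) = 6
Day 3: max(0, 13 - 4) = 9
Day 4: max(0, 15 - 4) = 11
Day 5: max(0, 19 - 4) = 15
Day 6: max(0, 14 - 4) = 10
Day 7: max(0, 16 - 4) = 12
Day 8: max(0, 18 - 4) = 14
Day 9: max(0, 17 - 4) = 13
Day 10: max(0, 17 - 4) = 13
Day 11: max(0, 22 - 4) = 18
Total ADD = 134

134


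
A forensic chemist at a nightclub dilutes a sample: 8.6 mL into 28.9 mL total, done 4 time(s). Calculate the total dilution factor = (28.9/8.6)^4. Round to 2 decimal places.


Dilution factor calculation:
Single dilution = V_total / V_sample = 28.9 / 8.6 ≈ 3.360465
Number of dilutions = 4
Total DF = (28.9 / 8.6)^4 (full precision, rounded at the end) = 127.53

127.53


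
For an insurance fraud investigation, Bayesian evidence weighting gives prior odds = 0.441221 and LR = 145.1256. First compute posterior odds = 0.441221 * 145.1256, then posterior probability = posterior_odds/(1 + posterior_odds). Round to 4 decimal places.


Bayesian evidence evaluation:
Posterior odds = prior_odds * LR = 0.441221 * 145.1256 = 64.03246
Posterior probability = posterior_odds / (1 + posterior_odds)
= 64.03246 / (1 + 64.03246)
= 64.03246 / 65.03246
= 0.9846

0.9846


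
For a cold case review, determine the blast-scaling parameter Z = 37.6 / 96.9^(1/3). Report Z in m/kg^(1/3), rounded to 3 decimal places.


Scaled distance calculation:
W^(1/3) = 96.9^(1/3) = 4.593121
Z = R / W^(1/3) = 37.6 / 4.593121
Z = 8.186 m/kg^(1/3)

8.186


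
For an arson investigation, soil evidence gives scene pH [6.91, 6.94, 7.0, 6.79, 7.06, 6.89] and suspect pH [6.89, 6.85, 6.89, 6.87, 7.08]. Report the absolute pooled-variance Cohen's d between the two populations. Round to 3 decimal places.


Pooled-variance Cohen's d for soil pH comparison:
Scene mean = 41.59 / 6 = 6.931667
Suspect mean = 34.58 / 5 = 6.916
Scene sample variance s_s^2 = 0.008697
Suspect sample variance s_c^2 = 0.00868
Pooled variance = ((n_s-1)*s_s^2 + (n_c-1)*s_c^2) / (n_s + n_c - 2) = 0.008689
Pooled SD = sqrt(0.008689) = 0.093215
Mean difference = 0.015667
|d| = |0.015667| / 0.093215 = 0.168

0.168


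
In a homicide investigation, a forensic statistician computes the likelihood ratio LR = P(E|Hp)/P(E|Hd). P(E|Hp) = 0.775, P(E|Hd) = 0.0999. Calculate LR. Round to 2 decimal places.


Likelihood ratio calculation:
LR = P(E|Hp) / P(E|Hd)
LR = 0.775 / 0.0999
LR = 7.76

7.76


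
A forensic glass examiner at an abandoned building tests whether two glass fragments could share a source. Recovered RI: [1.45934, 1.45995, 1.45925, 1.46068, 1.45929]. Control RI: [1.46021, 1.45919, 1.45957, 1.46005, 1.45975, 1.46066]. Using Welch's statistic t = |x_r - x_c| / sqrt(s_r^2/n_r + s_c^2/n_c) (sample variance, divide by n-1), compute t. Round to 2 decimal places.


Welch's t-criterion for glass RI comparison:
Recovered mean = sum / n_r = 7.29851 / 5 = 1.459702
Control mean = sum / n_c = 8.75943 / 6 = 1.459905
Recovered sample variance s_r^2 = 3.8077e-07
Control sample variance s_c^2 = 2.6631e-07
Welch SE (unpooled) = sqrt(s_r^2/n_r + s_c^2/n_c) = sqrt(7.6154e-08 + 4.4385e-08) = sqrt(1.20539e-07) = 0.000347187
|mean_r - mean_c| = 0.000203
t = 0.000203 / 0.000347187 = 0.58

0.58


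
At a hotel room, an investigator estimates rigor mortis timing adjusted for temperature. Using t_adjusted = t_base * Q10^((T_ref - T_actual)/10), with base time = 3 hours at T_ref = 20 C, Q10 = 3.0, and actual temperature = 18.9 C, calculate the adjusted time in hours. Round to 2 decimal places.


Rigor mortis time adjustment:
Exponent = (T_ref - T_actual) / 10 = (20 - 18.9) / 10 = 0.11
Q10 factor = 3.0^0.11 = 1.12845
t_adjusted = 3 * 1.12845 = 3.39 hours

3.39


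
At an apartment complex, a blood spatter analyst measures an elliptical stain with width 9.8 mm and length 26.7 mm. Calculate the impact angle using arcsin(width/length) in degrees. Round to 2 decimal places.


Blood spatter impact angle calculation:
width / length = 9.8 / 26.7 = 0.367041
angle = arcsin(0.367041)
angle = 21.53 degrees

21.53


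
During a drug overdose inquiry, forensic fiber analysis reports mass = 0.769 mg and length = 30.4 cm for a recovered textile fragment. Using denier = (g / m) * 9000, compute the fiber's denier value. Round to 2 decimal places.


Denier calculation:
Mass in grams = 0.769 mg / 1000 = 0.000769 g
Length in meters = 30.4 cm / 100 = 0.304 m
Linear density = mass / length = 0.000769 / 0.304 = 0.00252961 g/m
Denier = (g/m) * 9000 = 0.00252961 * 9000 = 22.77

22.77


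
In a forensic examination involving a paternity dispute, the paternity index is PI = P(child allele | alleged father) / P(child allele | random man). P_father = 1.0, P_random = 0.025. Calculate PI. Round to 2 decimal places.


Paternity Index calculation:
PI = P(allele|father) / P(allele|random)
PI = 1.0 / 0.025
PI = 40.00

40.00


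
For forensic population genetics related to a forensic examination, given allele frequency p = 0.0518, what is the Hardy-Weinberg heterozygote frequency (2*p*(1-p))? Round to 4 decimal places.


Hardy-Weinberg heterozygote frequency:
q = 1 - p = 1 - 0.0518 = 0.9482
2pq = 2 * 0.0518 * 0.9482 = 0.0982

0.0982


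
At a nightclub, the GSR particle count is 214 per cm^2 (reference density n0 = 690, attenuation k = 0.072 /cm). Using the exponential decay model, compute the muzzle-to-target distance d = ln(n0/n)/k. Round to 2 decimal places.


GSR distance calculation:
n0/n = 690 / 214 = 3.224299
ln(n0/n) = 1.170716
d = 1.170716 / 0.072 = 16.26 cm

16.26


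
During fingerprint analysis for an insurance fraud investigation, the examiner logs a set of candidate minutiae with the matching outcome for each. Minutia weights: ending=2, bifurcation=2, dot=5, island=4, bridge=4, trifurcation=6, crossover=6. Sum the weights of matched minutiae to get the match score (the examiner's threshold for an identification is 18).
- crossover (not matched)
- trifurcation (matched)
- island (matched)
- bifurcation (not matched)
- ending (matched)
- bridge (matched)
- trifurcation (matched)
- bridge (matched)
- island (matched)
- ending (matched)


Weighted minutiae match score:
  crossover: not matched, +0
  trifurcation: matched, +6 (running total 6)
  island: matched, +4 (running total 10)
  bifurcation: not matched, +0
  ending: matched, +2 (running total 12)
  bridge: matched, +4 (running total 16)
  trifurcation: matched, +6 (running total 22)
  bridge: matched, +4 (running total 26)
  island: matched, +4 (running total 30)
  ending: matched, +2 (running total 32)
Total score = 32
Threshold = 18; verdict = identification

32


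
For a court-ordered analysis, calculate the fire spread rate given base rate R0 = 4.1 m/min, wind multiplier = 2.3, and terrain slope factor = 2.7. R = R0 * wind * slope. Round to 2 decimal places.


Fire spread rate calculation:
R = R0 * wind_factor * slope_factor
= 4.1 * 2.3 * 2.7
= 9.43 * 2.7
= 25.46 m/min

25.46


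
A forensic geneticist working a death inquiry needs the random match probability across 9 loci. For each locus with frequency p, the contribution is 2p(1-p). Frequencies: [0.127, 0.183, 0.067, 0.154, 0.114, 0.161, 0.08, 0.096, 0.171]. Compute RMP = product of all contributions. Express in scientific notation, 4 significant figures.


Computing RMP for 9 loci:
Locus 1: 2 * 0.127 * 0.873 = 0.221742
Locus 2: 2 * 0.183 * 0.817 = 0.299022
Locus 3: 2 * 0.067 * 0.933 = 0.125022
Locus 4: 2 * 0.154 * 0.846 = 0.260568
Locus 5: 2 * 0.114 * 0.886 = 0.202008
Locus 6: 2 * 0.161 * 0.839 = 0.270158
Locus 7: 2 * 0.08 * 0.92 = 0.1472
Locus 8: 2 * 0.096 * 0.904 = 0.173568
Locus 9: 2 * 0.171 * 0.829 = 0.283518
RMP = 8.539e-07

8.539e-07


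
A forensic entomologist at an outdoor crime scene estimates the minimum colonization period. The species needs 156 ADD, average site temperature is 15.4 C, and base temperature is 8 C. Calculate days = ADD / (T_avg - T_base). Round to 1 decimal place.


Insect development time:
Effective temperature = avg_temp - T_base = 15.4 - 8 = 7.4 C
Days = ADD / effective_temp = 156 / 7.4 = 21.1 days

21.1


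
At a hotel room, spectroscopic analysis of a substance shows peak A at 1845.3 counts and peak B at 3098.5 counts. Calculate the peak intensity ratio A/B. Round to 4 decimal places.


Spectral peak ratio:
Peak A = 1845.3 counts
Peak B = 3098.5 counts
Ratio = 1845.3 / 3098.5 = 0.5955

0.5955


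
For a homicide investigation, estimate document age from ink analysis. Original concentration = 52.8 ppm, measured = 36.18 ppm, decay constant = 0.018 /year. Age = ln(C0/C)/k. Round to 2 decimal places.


Document age estimation:
C0/C = 52.8 / 36.18 = 1.45937
ln(C0/C) = 0.378005
t = 0.378005 / 0.018 = 21.00 years

21.00


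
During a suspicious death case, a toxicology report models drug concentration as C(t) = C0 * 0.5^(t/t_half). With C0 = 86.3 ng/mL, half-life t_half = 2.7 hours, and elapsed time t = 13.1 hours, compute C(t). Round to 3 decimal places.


Drug concentration decay:
Number of half-lives = t / t_half = 13.1 / 2.7 = 4.851852
Decay factor = 0.5^4.851852 = 0.03462956
C(t) = 86.3 * 0.03462956 = 2.989 ng/mL

2.989


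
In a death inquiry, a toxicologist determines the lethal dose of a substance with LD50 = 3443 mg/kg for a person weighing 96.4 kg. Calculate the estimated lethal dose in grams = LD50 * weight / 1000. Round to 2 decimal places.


Lethal dose calculation:
Lethal dose = LD50 * body_weight / 1000
= 3443 * 96.4 / 1000
= 331905.2 / 1000
= 331.91 g

331.91


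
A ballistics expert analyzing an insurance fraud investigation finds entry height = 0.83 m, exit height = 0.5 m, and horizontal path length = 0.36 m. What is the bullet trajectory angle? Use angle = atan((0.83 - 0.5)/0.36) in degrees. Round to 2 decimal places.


Bullet trajectory angle:
Height difference = 0.83 - 0.5 = 0.33 m
angle = atan(0.33 / 0.36)
angle = atan(0.916667)
angle = 42.51 degrees

42.51


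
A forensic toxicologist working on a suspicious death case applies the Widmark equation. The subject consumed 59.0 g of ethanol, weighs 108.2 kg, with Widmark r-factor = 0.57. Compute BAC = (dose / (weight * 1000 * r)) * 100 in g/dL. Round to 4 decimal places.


Applying the Widmark formula:
BAC = (dose_g / (body_wt * 1000 * r)) * 100
Denominator = 108.2 * 1000 * 0.57 = 61674
BAC = (59.0 / 61674) * 100
BAC = 0.0957 g/dL

0.0957


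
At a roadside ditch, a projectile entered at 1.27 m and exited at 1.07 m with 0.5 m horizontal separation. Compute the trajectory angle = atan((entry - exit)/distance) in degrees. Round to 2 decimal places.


Bullet trajectory angle:
Height difference = 1.27 - 1.07 = 0.2 m
angle = atan(0.2 / 0.5)
angle = atan(0.4)
angle = 21.80 degrees

21.80


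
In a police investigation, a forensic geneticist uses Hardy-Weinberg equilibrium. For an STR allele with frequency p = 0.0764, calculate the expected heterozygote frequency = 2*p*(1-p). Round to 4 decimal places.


Hardy-Weinberg heterozygote frequency:
q = 1 - p = 1 - 0.0764 = 0.9236
2pq = 2 * 0.0764 * 0.9236 = 0.1411

0.1411


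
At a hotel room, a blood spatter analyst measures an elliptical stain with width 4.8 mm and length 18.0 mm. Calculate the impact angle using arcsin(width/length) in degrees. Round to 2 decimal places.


Blood spatter impact angle calculation:
width / length = 4.8 / 18.0 = 0.266667
angle = arcsin(0.266667)
angle = 15.47 degrees

15.47


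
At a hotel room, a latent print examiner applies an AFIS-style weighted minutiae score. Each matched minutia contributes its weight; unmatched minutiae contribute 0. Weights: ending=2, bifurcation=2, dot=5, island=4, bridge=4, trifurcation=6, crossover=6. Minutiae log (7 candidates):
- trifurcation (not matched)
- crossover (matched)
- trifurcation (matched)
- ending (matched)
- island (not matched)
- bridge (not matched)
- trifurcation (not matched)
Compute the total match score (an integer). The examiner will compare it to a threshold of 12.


Weighted minutiae match score:
  trifurcation: not matched, +0
  crossover: matched, +6 (running total 6)
  trifurcation: matched, +6 (running total 12)
  ending: matched, +2 (running total 14)
  island: not matched, +0
  bridge: not matched, +0
  trifurcation: not matched, +0
Total score = 14
Threshold = 12; verdict = identification

14


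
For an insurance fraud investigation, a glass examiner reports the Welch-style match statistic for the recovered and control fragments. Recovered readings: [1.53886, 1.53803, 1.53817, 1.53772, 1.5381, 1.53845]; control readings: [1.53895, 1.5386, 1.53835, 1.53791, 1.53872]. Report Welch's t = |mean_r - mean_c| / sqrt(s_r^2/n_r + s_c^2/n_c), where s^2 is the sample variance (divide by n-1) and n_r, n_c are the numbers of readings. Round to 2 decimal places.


Welch's t-criterion for glass RI comparison:
Recovered mean = sum / n_r = 9.22933 / 6 = 1.5382217
Control mean = sum / n_c = 7.69253 / 5 = 1.538506
Recovered sample variance s_r^2 = 1.53097e-07
Control sample variance s_c^2 = 1.5783e-07
Welch SE (unpooled) = sqrt(s_r^2/n_r + s_c^2/n_c) = sqrt(2.55161e-08 + 3.1566e-08) = sqrt(5.70821e-08) = 0.000238919
|mean_r - mean_c| = 0.000284333
t = 0.000284333 / 0.000238919 = 1.19

1.19


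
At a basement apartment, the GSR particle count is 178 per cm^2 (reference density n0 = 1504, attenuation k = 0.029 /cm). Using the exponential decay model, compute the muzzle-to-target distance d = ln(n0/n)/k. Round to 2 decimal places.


GSR distance calculation:
n0/n = 1504 / 178 = 8.449438
ln(n0/n) = 2.1341
d = 2.1341 / 0.029 = 73.59 cm

73.59


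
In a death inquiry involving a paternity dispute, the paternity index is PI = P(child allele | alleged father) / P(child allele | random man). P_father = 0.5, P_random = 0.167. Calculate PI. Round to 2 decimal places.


Paternity Index calculation:
PI = P(allele|father) / P(allele|random)
PI = 0.5 / 0.167
PI = 2.99

2.99


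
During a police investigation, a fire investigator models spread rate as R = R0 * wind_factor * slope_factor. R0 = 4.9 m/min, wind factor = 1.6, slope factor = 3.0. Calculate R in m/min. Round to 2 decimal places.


Fire spread rate calculation:
R = R0 * wind_factor * slope_factor
= 4.9 * 1.6 * 3.0
= 7.84 * 3.0
= 23.52 m/min

23.52


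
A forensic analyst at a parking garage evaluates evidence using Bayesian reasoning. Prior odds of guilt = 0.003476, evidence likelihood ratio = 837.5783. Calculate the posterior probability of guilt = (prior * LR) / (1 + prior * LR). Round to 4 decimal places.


Bayesian evidence evaluation:
Posterior odds = prior_odds * LR = 0.003476 * 837.5783 = 2.911422
Posterior probability = posterior_odds / (1 + posterior_odds)
= 2.911422 / (1 + 2.911422)
= 2.911422 / 3.911422
= 0.7443

0.7443


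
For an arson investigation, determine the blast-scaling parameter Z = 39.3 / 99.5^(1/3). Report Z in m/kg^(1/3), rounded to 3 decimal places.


Scaled distance calculation:
W^(1/3) = 99.5^(1/3) = 4.63384
Z = R / W^(1/3) = 39.3 / 4.63384
Z = 8.481 m/kg^(1/3)

8.481


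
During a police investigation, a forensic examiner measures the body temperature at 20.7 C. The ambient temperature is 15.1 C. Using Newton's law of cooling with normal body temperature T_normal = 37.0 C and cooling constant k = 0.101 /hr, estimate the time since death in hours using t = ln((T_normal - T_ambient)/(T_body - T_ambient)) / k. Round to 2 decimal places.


Using Newton's law of cooling:
t = ln((T_normal - T_ambient) / (T_body - T_ambient)) / k
T_normal - T_ambient = 21.9
T_body - T_ambient = 5.6
Ratio = 3.910714
ln(ratio) = 1.36372
t = 1.36372 / 0.101 = 13.50 hours

13.50


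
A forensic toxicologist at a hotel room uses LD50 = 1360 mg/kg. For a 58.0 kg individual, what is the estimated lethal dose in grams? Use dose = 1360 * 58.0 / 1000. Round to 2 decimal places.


Lethal dose calculation:
Lethal dose = LD50 * body_weight / 1000
= 1360 * 58.0 / 1000
= 78880 / 1000
= 78.88 g

78.88


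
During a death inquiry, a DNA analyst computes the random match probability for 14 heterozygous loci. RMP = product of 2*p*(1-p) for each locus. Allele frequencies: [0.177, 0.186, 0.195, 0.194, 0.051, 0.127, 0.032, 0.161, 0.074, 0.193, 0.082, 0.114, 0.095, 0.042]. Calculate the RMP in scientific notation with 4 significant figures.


Computing RMP for 14 loci:
Locus 1: 2 * 0.177 * 0.823 = 0.291342
Locus 2: 2 * 0.186 * 0.814 = 0.302808
Locus 3: 2 * 0.195 * 0.805 = 0.31395
Locus 4: 2 * 0.194 * 0.806 = 0.312728
Locus 5: 2 * 0.051 * 0.949 = 0.096798
Locus 6: 2 * 0.127 * 0.873 = 0.221742
Locus 7: 2 * 0.032 * 0.968 = 0.061952
Locus 8: 2 * 0.161 * 0.839 = 0.270158
Locus 9: 2 * 0.074 * 0.926 = 0.137048
Locus 10: 2 * 0.193 * 0.807 = 0.311502
Locus 11: 2 * 0.082 * 0.918 = 0.150552
Locus 12: 2 * 0.114 * 0.886 = 0.202008
Locus 13: 2 * 0.095 * 0.905 = 0.17195
Locus 14: 2 * 0.042 * 0.958 = 0.080472
RMP = 5.590e-11

5.590e-11


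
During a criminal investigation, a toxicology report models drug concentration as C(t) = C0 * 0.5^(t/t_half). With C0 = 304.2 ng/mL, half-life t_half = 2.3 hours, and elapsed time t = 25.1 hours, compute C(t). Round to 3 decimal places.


Drug concentration decay:
Number of half-lives = t / t_half = 25.1 / 2.3 = 10.913043
Decay factor = 0.5^10.913043 = 0.00051862
C(t) = 304.2 * 0.00051862 = 0.158 ng/mL

0.158


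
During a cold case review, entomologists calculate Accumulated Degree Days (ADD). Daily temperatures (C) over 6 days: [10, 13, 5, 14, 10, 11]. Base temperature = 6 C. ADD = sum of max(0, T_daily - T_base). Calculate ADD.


Computing ADD day by day:
Day 1: max(0, 10 - 6) = 4
Day 2: max(0, 13 - 6) = 7
Day 3: max(0, 5 - 6) = 0
Day 4: max(0, 14 - 6) = 8
Day 5: max(0, 10 - 6) = 4
Day 6: max(0, 11 - 6) = 5
Total ADD = 28

28


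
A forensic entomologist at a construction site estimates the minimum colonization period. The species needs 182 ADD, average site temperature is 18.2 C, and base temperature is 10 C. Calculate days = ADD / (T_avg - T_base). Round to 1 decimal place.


Insect development time:
Effective temperature = avg_temp - T_base = 18.2 - 10 = 8.2 C
Days = ADD / effective_temp = 182 / 8.2 = 22.2 days

22.2


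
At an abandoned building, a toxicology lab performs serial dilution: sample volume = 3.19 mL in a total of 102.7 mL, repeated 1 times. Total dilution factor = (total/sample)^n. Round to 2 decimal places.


Dilution factor calculation:
Single dilution = V_total / V_sample = 102.7 / 3.19 ≈ 32.194357
Number of dilutions = 1
Total DF = (102.7 / 3.19)^1 (full precision, rounded at the end) = 32.19

32.19


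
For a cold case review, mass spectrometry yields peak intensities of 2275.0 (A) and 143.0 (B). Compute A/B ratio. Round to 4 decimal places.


Spectral peak ratio:
Peak A = 2275.0 counts
Peak B = 143.0 counts
Ratio = 2275.0 / 143.0 = 15.9091

15.9091


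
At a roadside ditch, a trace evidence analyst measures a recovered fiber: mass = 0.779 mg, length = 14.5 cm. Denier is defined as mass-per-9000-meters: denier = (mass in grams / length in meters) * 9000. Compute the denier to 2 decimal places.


Denier calculation:
Mass in grams = 0.779 mg / 1000 = 0.000779 g
Length in meters = 14.5 cm / 100 = 0.145 m
Linear density = mass / length = 0.000779 / 0.145 = 0.00537241 g/m
Denier = (g/m) * 9000 = 0.00537241 * 9000 = 48.35

48.35


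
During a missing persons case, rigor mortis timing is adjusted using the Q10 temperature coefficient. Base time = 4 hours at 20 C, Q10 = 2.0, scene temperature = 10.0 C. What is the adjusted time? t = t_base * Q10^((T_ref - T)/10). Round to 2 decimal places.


Rigor mortis time adjustment:
Exponent = (T_ref - T_actual) / 10 = (20 - 10.0) / 10 = 1
Q10 factor = 2.0^1 = 2
t_adjusted = 4 * 2 = 8.00 hours

8.00


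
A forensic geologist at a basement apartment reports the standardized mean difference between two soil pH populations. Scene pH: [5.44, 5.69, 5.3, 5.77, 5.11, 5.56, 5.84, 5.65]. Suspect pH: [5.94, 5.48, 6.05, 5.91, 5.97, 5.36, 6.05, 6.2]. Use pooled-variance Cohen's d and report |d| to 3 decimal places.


Pooled-variance Cohen's d for soil pH comparison:
Scene mean = 44.36 / 8 = 5.545
Suspect mean = 46.96 / 8 = 5.87
Scene sample variance s_s^2 = 0.061457
Suspect sample variance s_c^2 = 0.086057
Pooled variance = ((n_s-1)*s_s^2 + (n_c-1)*s_c^2) / (n_s + n_c - 2) = 0.073757
Pooled SD = sqrt(0.073757) = 0.271582
Mean difference = -0.325
|d| = |-0.325| / 0.271582 = 1.197

1.197


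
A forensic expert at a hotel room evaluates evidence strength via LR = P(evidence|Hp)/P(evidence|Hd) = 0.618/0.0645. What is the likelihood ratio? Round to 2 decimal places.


Likelihood ratio calculation:
LR = P(E|Hp) / P(E|Hd)
LR = 0.618 / 0.0645
LR = 9.58

9.58


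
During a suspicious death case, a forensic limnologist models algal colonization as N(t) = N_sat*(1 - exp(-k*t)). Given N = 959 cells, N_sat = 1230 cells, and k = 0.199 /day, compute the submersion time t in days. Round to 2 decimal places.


PMSI from diatom colonization curve:
N / N_sat = 959 / 1230 = 0.779675
1 - N/N_sat = 0.220325
ln(1 - N/N_sat) = -1.512652
t = -ln(1 - N/N_sat) / k = -(-1.512652) / 0.199 = 7.60 days

7.60


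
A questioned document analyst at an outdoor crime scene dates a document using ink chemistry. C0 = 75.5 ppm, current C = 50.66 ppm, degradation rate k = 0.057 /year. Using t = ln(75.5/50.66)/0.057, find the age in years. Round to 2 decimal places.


Document age estimation:
C0/C = 75.5 / 50.66 = 1.490328
ln(C0/C) = 0.398996
t = 0.398996 / 0.057 = 7.00 years

7.00


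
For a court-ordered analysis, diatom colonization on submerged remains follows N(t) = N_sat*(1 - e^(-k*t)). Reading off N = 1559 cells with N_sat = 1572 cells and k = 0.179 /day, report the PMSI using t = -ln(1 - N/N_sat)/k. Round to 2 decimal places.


PMSI from diatom colonization curve:
N / N_sat = 1559 / 1572 = 0.99173
1 - N/N_sat = 0.00827
ln(1 - N/N_sat) = -4.795121
t = -ln(1 - N/N_sat) / k = -(-4.795121) / 0.179 = 26.79 days

26.79


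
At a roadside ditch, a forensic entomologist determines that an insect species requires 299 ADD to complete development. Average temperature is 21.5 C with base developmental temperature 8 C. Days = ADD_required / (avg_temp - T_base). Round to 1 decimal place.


Insect development time:
Effective temperature = avg_temp - T_base = 21.5 - 8 = 13.5 C
Days = ADD / effective_temp = 299 / 13.5 = 22.1 days

22.1


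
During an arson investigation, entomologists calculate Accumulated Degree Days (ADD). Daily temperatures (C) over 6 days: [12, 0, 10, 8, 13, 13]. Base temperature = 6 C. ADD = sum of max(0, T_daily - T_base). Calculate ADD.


Computing ADD day by day:
Day 1: max(0, 12 - 6) = 6
Day 2: max(0, 0 - 6) = 0
Day 3: max(0, 10 - 6) = 4
Day 4: max(0, 8 - 6) = 2
Day 5: max(0, 13 - 6) = 7
Day 6: max(0, 13 - 6) = 7
Total ADD = 26

26


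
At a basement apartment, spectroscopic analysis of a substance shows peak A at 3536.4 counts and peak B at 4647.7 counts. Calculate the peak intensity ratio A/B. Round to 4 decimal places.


Spectral peak ratio:
Peak A = 3536.4 counts
Peak B = 4647.7 counts
Ratio = 3536.4 / 4647.7 = 0.7609

0.7609


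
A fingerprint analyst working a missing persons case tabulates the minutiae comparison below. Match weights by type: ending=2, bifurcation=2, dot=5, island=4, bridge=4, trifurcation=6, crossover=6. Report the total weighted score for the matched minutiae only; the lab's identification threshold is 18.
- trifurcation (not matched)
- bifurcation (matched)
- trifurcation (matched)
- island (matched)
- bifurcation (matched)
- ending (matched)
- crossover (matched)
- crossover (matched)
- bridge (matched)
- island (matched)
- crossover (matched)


Weighted minutiae match score:
  trifurcation: not matched, +0
  bifurcation: matched, +2 (running total 2)
  trifurcation: matched, +6 (running total 8)
  island: matched, +4 (running total 12)
  bifurcation: matched, +2 (running total 14)
  ending: matched, +2 (running total 16)
  crossover: matched, +6 (running total 22)
  crossover: matched, +6 (running total 28)
  bridge: matched, +4 (running total 32)
  island: matched, +4 (running total 36)
  crossover: matched, +6 (running total 42)
Total score = 42
Threshold = 18; verdict = identification

42


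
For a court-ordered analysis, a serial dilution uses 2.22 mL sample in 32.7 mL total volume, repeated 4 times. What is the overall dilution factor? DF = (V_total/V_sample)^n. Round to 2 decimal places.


Dilution factor calculation:
Single dilution = V_total / V_sample = 32.7 / 2.22 ≈ 14.72973
Number of dilutions = 4
Total DF = (32.7 / 2.22)^4 (full precision, rounded at the end) = 47073.78

47073.78


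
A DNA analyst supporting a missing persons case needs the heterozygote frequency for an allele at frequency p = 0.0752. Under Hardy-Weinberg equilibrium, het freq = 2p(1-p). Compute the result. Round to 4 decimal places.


Hardy-Weinberg heterozygote frequency:
q = 1 - p = 1 - 0.0752 = 0.9248
2pq = 2 * 0.0752 * 0.9248 = 0.1391

0.1391


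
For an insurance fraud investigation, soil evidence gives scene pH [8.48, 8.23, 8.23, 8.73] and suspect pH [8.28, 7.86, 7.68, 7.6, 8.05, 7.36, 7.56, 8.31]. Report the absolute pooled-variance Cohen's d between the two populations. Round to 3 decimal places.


Pooled-variance Cohen's d for soil pH comparison:
Scene mean = 33.67 / 4 = 8.4175
Suspect mean = 62.7 / 8 = 7.8375
Scene sample variance s_s^2 = 0.057292
Suspect sample variance s_c^2 = 0.121564
Pooled variance = ((n_s-1)*s_s^2 + (n_c-1)*s_c^2) / (n_s + n_c - 2) = 0.102283
Pooled SD = sqrt(0.102283) = 0.319817
Mean difference = 0.58
|d| = |0.58| / 0.319817 = 1.814

1.814


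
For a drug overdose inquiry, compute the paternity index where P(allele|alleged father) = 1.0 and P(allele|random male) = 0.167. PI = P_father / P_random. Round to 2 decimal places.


Paternity Index calculation:
PI = P(allele|father) / P(allele|random)
PI = 1.0 / 0.167
PI = 5.99

5.99


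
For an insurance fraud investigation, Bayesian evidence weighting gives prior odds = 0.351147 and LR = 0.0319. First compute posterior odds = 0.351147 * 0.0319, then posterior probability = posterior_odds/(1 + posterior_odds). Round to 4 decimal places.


Bayesian evidence evaluation:
Posterior odds = prior_odds * LR = 0.351147 * 0.0319 = 0.01120159
Posterior probability = posterior_odds / (1 + posterior_odds)
= 0.01120159 / (1 + 0.01120159)
= 0.01120159 / 1.01120159
= 0.0111

0.0111


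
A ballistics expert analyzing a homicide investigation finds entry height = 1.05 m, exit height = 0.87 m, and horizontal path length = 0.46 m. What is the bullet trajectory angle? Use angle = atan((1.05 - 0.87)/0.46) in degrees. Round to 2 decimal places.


Bullet trajectory angle:
Height difference = 1.05 - 0.87 = 0.18 m
angle = atan(0.18 / 0.46)
angle = atan(0.391304)
angle = 21.37 degrees

21.37
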